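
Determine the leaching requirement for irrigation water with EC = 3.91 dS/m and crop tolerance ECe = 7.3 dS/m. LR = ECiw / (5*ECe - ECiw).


LR = ECiw / (5*ECe - ECiw)
LR = 3.91 / (5*7.3 - 3.91)
LR = 3.91 / 32.5900

0.1200


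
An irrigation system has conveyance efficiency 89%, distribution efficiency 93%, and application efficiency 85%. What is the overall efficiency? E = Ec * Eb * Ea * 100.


Ec = 0.89, Eb = 0.93, Ea = 0.85
E = 0.89 * 0.93 * 0.85 * 100 = 70.3545%

70.3545 %


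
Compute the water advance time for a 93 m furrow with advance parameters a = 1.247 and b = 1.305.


t = (L/a)^(1/b)
t = (93/1.247)^(1/1.305)
t = 74.578990^(1/1.305)

27.2242 min


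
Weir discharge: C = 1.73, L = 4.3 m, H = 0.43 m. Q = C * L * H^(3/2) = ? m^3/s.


Q = C * L * H^(3/2) = 1.73 * 4.3 * 0.43^1.5 = 1.73 * 4.3 * 0.281970

2.0976 m^3/s


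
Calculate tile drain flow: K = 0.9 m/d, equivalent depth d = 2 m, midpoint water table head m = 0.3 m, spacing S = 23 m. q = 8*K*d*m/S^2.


q = 8*K*d*m/S^2
q = 8*0.9*2*0.3/23^2
q = 4.3200 / 529

0.0082 m/d


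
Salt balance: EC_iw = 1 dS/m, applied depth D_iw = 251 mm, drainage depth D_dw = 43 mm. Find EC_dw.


EC_dw = EC_iw * D_iw / D_dw
EC_dw = 1 * 251 / 43
EC_dw = 251 / 43

5.8372 dS/m


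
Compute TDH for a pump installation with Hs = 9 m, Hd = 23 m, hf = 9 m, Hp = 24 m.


TDH = Hs + Hd + hf + Hp = 9 + 23 + 9 + 24 = 65

65 m


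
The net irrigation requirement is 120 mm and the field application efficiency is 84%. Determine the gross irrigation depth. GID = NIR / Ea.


Ea = 84% = 0.84
GID = NIR / Ea = 120 / 0.84 = 142.8571 mm

142.8571 mm


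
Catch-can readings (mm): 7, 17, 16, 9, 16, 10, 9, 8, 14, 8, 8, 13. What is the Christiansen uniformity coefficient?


mean = 11.250000 mm
MAD = 3.291667 mm
CU = (1 - 3.291667/11.250000)*100

70.7407 %


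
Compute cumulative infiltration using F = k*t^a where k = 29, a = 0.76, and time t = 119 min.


F = k * t^a = 29 * 119^0.76
F = 29 * 37.793376

1096.0079 mm


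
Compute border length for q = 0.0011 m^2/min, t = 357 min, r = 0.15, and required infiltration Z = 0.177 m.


L = q*t/((1+r)*Z)
L = 0.0011*357/((1+0.15)*0.177)
L = 0.3927/0.20355

1.9293 m


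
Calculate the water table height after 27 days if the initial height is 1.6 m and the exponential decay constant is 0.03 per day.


m = m0 * exp(-k*t)
m = 1.6 * exp(-0.03 * 27)
m = 1.6 * exp(-0.8100)

0.7118 m


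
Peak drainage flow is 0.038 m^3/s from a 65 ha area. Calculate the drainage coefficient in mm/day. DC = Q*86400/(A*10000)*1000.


DC = Q * 86400 / (A * 10000) * 1000
DC = 0.038 * 86400 / (65 * 10000) * 1000
DC = 3283200.0000 / 650000

5.0511 mm/day


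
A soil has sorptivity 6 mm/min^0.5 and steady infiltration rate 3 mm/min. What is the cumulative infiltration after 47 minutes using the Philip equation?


F = S*sqrt(t) + A*t
F = 6*sqrt(47) + 3*47
F = 6*6.855655 + 141

182.1339 mm


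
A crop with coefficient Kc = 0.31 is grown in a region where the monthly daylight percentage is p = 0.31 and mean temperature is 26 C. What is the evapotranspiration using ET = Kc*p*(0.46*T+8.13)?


ET = Kc * p * (0.46*T + 8.13)
ET = 0.31 * 0.31 * (0.46*26 + 8.13)
ET = 0.31 * 0.31 * 20.0900

1.9306 mm/day


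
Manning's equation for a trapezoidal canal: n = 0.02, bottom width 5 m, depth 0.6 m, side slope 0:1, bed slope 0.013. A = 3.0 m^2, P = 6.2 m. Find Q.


R = A/P = 3.0/6.2 = 0.483871
Q = (1/0.02) * 3.0 * 0.483871^(2/3) * 0.013^0.5

10.5410 m^3/s


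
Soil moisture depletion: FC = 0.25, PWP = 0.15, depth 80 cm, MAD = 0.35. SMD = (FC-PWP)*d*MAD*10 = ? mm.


SMD = (FC - PWP) * d * MAD * 10
SMD = (0.25 - 0.15) * 80 * 0.35 * 10
SMD = 0.1000 * 80 * 0.35 * 10

28.0000 mm


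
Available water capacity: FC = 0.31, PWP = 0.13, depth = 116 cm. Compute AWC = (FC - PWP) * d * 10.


AWC = (FC - PWP) * d * 10
AWC = (0.31 - 0.13) * 116 * 10
AWC = 0.1800 * 116 * 10

208.8000 mm


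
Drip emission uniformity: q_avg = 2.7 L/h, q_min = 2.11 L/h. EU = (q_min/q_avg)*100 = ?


EU = (q_min/q_avg)*100 = (2.11/2.7)*100 = 78.1481%

78.1481 %


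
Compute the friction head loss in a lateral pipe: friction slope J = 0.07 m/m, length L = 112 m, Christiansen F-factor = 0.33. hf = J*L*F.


hf = J * L * F = 0.07 * 112 * 0.33 = 2.5872 m

2.5872 m


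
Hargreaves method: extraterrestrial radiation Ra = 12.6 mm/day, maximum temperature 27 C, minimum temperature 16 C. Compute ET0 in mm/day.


Tmean = (Tmax + Tmin)/2 = (27 + 16)/2 = 21.5
ET0 = 0.0023 * 12.6 * (21.5 + 17.8) * sqrt(27 - 16)
ET0 = 0.0023 * 12.6 * 39.3 * 3.316625

3.7774 mm/day


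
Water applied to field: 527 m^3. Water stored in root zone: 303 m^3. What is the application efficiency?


Ea = V_root / V_field * 100 = 303 / 527 * 100 = 57.4953%

57.4953 %


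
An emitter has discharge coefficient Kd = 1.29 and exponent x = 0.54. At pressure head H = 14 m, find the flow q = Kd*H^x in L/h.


q = Kd * H^x = 1.29 * 14^0.54 = 1.29 * 4.158236

5.3641 L/h


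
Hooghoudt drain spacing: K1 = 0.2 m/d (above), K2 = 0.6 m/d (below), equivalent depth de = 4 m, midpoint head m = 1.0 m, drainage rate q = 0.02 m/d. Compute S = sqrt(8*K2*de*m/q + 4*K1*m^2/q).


S^2 = 8*K2*de*m/q + 4*K1*m^2/q
S^2 = 8*0.6*4*1.0/0.02 + 4*0.2*1.0^2/0.02
S = sqrt(1000.0000)

31.6228 m


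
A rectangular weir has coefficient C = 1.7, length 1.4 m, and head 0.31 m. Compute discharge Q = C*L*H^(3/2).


Q = C * L * H^(3/2) = 1.7 * 1.4 * 0.31^1.5 = 1.7 * 1.4 * 0.172601

0.4108 m^3/s


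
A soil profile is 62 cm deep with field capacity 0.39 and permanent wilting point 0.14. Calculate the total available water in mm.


AWC = (FC - PWP) * d * 10
AWC = (0.39 - 0.14) * 62 * 10
AWC = 0.2500 * 62 * 10

155.0000 mm


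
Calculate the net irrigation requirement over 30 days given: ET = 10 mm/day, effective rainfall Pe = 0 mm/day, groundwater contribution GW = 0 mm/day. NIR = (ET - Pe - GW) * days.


Daily deficit = ET - Pe - GW = 10 - 0 - 0 = 10 mm/day
NIR = 10 * 30 = 300 mm

300.0000 mm


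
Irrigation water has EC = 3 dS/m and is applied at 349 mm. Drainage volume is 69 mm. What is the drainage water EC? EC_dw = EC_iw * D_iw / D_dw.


EC_dw = EC_iw * D_iw / D_dw
EC_dw = 3 * 349 / 69
EC_dw = 1047 / 69

15.1739 dS/m


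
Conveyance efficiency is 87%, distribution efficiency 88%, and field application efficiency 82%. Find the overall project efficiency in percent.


Ec = 0.87, Eb = 0.88, Ea = 0.82
E = 0.87 * 0.88 * 0.82 * 100 = 62.7792%

62.7792 %


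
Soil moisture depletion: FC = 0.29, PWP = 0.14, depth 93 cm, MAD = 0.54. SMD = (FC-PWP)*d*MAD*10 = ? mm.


SMD = (FC - PWP) * d * MAD * 10
SMD = (0.29 - 0.14) * 93 * 0.54 * 10
SMD = 0.1500 * 93 * 0.54 * 10

75.3300 mm


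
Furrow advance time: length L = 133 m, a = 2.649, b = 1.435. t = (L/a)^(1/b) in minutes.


t = (L/a)^(1/b)
t = (133/2.649)^(1/1.435)
t = 50.207626^(1/1.435)

15.3181 min


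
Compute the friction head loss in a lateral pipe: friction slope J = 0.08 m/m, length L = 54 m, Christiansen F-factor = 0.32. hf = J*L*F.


hf = J * L * F = 0.08 * 54 * 0.32 = 1.3824 m

1.3824 m


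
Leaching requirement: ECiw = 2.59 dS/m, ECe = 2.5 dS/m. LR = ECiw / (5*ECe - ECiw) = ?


LR = ECiw / (5*ECe - ECiw)
LR = 2.59 / (5*2.5 - 2.59)
LR = 2.59 / 9.9100

0.2614


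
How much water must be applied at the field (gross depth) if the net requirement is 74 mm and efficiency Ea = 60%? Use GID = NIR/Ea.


Ea = 60% = 0.6
GID = NIR / Ea = 74 / 0.6 = 123.3333 mm

123.3333 mm


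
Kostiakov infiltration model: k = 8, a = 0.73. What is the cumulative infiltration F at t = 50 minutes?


F = k * t^a = 8 * 50^0.73
F = 8 * 17.387939

139.1035 mm


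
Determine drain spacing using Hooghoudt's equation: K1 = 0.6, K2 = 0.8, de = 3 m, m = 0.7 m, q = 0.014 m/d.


S^2 = 8*K2*de*m/q + 4*K1*m^2/q
S^2 = 8*0.8*3*0.7/0.014 + 4*0.6*0.7^2/0.014
S = sqrt(1044.0000)

32.3110 m


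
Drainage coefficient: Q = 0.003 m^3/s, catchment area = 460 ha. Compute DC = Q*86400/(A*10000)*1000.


DC = Q * 86400 / (A * 10000) * 1000
DC = 0.003 * 86400 / (460 * 10000) * 1000
DC = 259200.0000 / 4600000

0.0563 mm/day


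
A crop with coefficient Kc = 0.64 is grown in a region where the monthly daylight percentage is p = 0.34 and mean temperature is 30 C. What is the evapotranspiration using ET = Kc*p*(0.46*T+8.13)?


ET = Kc * p * (0.46*T + 8.13)
ET = 0.64 * 0.34 * (0.46*30 + 8.13)
ET = 0.64 * 0.34 * 21.9300

4.7720 mm/day


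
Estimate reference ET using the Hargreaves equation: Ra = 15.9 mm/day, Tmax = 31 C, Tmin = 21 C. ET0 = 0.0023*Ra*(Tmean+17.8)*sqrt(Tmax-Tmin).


Tmean = (Tmax + Tmin)/2 = (31 + 21)/2 = 26.0
ET0 = 0.0023 * 15.9 * (26.0 + 17.8) * sqrt(31 - 21)
ET0 = 0.0023 * 15.9 * 43.8 * 3.162278

5.0652 mm/day


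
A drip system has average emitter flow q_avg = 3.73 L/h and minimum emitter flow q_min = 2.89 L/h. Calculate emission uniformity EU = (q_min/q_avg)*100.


EU = (q_min/q_avg)*100 = (2.89/3.73)*100 = 77.4799%

77.4799 %


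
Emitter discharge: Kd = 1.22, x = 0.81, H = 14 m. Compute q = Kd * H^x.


q = Kd * H^x = 1.22 * 14^0.81 = 1.22 * 8.479372

10.3448 L/h


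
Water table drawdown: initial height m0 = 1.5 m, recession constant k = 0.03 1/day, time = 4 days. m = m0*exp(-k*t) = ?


m = m0 * exp(-k*t)
m = 1.5 * exp(-0.03 * 4)
m = 1.5 * exp(-0.1200)

1.3304 m


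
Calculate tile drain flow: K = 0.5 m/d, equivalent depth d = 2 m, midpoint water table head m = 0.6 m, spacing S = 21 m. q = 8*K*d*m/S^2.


q = 8*K*d*m/S^2
q = 8*0.5*2*0.6/21^2
q = 4.8000 / 441

0.0109 m/d


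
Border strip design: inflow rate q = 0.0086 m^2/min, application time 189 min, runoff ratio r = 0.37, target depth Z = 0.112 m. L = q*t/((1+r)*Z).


L = q*t/((1+r)*Z)
L = 0.0086*189/((1+0.37)*0.112)
L = 1.6254/0.15344

10.5931 m


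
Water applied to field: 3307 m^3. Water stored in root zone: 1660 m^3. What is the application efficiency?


Ea = V_root / V_field * 100 = 1660 / 3307 * 100 = 50.1966%

50.1966 %


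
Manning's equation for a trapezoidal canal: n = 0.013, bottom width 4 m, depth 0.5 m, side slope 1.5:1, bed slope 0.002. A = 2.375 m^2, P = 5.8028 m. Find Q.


R = A/P = 2.375/5.8028 = 0.409285
Q = (1/0.013) * 2.375 * 0.409285^(2/3) * 0.002^0.5

4.5039 m^3/s


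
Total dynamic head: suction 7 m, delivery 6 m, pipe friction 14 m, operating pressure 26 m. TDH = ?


TDH = Hs + Hd + hf + Hp = 7 + 6 + 14 + 26 = 53

53 m


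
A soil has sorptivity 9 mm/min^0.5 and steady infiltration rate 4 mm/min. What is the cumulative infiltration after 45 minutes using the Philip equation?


F = S*sqrt(t) + A*t
F = 9*sqrt(45) + 4*45
F = 9*6.708204 + 180

240.3738 mm


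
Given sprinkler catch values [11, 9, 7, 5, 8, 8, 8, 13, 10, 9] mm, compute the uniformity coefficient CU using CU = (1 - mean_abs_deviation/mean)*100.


mean = 8.800000 mm
MAD = 1.600000 mm
CU = (1 - 1.600000/8.800000)*100

81.8182 %


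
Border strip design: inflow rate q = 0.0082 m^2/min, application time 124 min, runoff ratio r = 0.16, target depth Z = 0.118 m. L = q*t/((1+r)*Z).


L = q*t/((1+r)*Z)
L = 0.0082*124/((1+0.16)*0.118)
L = 1.0168/0.13688

7.4284 m


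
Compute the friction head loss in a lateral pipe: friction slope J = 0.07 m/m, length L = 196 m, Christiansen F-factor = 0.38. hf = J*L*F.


hf = J * L * F = 0.07 * 196 * 0.38 = 5.2136 m

5.2136 m


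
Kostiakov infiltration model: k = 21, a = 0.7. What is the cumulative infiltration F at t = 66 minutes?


F = k * t^a = 21 * 66^0.7
F = 21 * 18.779359

394.3665 mm


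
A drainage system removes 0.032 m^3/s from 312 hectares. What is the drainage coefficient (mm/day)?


DC = Q * 86400 / (A * 10000) * 1000
DC = 0.032 * 86400 / (312 * 10000) * 1000
DC = 2764800.0000 / 3120000

0.8862 mm/day


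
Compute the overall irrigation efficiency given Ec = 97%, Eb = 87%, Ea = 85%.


Ec = 0.97, Eb = 0.87, Ea = 0.85
E = 0.97 * 0.87 * 0.85 * 100 = 71.7315%

71.7315 %


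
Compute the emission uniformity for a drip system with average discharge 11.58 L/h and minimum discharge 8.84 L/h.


EU = (q_min/q_avg)*100 = (8.84/11.58)*100 = 76.3385%

76.3385 %


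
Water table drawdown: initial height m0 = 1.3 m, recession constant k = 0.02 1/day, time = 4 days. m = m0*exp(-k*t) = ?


m = m0 * exp(-k*t)
m = 1.3 * exp(-0.02 * 4)
m = 1.3 * exp(-0.0800)

1.2001 m


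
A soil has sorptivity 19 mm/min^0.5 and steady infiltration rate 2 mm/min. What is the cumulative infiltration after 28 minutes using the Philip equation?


F = S*sqrt(t) + A*t
F = 19*sqrt(28) + 2*28
F = 19*5.291503 + 56

156.5386 mm


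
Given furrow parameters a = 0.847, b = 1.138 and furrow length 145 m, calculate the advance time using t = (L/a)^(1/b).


t = (L/a)^(1/b)
t = (145/0.847)^(1/1.138)
t = 171.192444^(1/1.138)

91.7572 min


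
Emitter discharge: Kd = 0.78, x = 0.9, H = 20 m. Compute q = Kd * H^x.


q = Kd * H^x = 0.78 * 20^0.9 = 0.78 * 14.822689

11.5617 L/h


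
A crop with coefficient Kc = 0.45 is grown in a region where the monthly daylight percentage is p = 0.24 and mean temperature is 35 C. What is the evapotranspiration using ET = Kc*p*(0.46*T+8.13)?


ET = Kc * p * (0.46*T + 8.13)
ET = 0.45 * 0.24 * (0.46*35 + 8.13)
ET = 0.45 * 0.24 * 24.2300

2.6168 mm/day


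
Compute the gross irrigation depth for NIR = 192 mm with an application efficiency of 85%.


Ea = 85% = 0.85
GID = NIR / Ea = 192 / 0.85 = 225.8824 mm

225.8824 mm


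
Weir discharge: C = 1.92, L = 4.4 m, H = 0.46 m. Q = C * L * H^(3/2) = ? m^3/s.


Q = C * L * H^(3/2) = 1.92 * 4.4 * 0.46^1.5 = 1.92 * 4.4 * 0.311987

2.6357 m^3/s


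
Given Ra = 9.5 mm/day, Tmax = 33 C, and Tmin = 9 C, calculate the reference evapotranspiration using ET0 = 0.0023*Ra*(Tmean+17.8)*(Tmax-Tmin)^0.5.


Tmean = (Tmax + Tmin)/2 = (33 + 9)/2 = 21.0
ET0 = 0.0023 * 9.5 * (21.0 + 17.8) * sqrt(33 - 9)
ET0 = 0.0023 * 9.5 * 38.8 * 4.898979

4.1533 mm/day


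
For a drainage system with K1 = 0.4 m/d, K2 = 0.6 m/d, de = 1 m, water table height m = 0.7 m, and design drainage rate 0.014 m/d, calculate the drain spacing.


S^2 = 8*K2*de*m/q + 4*K1*m^2/q
S^2 = 8*0.6*1*0.7/0.014 + 4*0.4*0.7^2/0.014
S = sqrt(296.0000)

17.2047 m


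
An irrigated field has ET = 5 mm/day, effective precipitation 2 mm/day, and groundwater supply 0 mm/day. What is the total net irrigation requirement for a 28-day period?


Daily deficit = ET - Pe - GW = 5 - 2 - 0 = 3 mm/day
NIR = 3 * 28 = 84 mm

84.0000 mm


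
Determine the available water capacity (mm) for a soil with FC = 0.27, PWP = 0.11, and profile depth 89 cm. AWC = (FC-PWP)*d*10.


AWC = (FC - PWP) * d * 10
AWC = (0.27 - 0.11) * 89 * 10
AWC = 0.1600 * 89 * 10

142.4000 mm


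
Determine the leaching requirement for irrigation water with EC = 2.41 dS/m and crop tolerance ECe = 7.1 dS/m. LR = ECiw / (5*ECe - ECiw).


LR = ECiw / (5*ECe - ECiw)
LR = 2.41 / (5*7.1 - 2.41)
LR = 2.41 / 33.0900

0.0728


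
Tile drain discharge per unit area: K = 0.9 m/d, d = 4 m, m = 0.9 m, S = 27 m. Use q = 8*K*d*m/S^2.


q = 8*K*d*m/S^2
q = 8*0.9*4*0.9/27^2
q = 25.9200 / 729

0.0356 m/d


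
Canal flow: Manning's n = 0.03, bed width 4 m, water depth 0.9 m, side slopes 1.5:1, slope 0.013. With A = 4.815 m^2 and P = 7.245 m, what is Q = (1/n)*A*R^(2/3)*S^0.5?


R = A/P = 4.815/7.245 = 0.664596
Q = (1/0.03) * 4.815 * 0.664596^(2/3) * 0.013^0.5

13.9364 m^3/s


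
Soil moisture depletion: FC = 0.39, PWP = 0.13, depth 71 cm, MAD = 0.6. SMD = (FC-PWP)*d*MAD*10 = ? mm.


SMD = (FC - PWP) * d * MAD * 10
SMD = (0.39 - 0.13) * 71 * 0.6 * 10
SMD = 0.2600 * 71 * 0.6 * 10

110.7600 mm


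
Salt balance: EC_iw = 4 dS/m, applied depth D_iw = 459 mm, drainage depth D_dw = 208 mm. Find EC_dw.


EC_dw = EC_iw * D_iw / D_dw
EC_dw = 4 * 459 / 208
EC_dw = 1836 / 208

8.8269 dS/m


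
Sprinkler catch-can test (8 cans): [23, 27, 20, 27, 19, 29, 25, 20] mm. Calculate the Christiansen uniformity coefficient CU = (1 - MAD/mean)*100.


mean = 23.750000 mm
MAD = 3.250000 mm
CU = (1 - 3.250000/23.750000)*100

86.3158 %


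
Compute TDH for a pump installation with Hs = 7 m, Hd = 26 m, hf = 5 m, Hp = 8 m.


TDH = Hs + Hd + hf + Hp = 7 + 26 + 5 + 8 = 46

46 m


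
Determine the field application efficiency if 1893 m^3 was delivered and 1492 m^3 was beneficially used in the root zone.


Ea = V_root / V_field * 100 = 1492 / 1893 * 100 = 78.8167%

78.8167 %


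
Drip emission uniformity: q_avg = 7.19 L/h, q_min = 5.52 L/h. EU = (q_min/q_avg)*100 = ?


EU = (q_min/q_avg)*100 = (5.52/7.19)*100 = 76.7733%

76.7733 %


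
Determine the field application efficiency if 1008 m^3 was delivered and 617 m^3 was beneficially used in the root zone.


Ea = V_root / V_field * 100 = 617 / 1008 * 100 = 61.2103%

61.2103 %


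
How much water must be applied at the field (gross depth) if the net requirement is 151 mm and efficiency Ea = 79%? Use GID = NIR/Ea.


Ea = 79% = 0.79
GID = NIR / Ea = 151 / 0.79 = 191.1392 mm

191.1392 mm


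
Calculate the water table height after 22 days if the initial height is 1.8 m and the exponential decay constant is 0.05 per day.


m = m0 * exp(-k*t)
m = 1.8 * exp(-0.05 * 22)
m = 1.8 * exp(-1.1000)

0.5992 m


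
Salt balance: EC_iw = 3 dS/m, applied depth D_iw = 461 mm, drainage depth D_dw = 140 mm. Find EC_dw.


EC_dw = EC_iw * D_iw / D_dw
EC_dw = 3 * 461 / 140
EC_dw = 1383 / 140

9.8786 dS/m


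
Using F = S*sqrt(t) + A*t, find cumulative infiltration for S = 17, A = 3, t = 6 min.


F = S*sqrt(t) + A*t
F = 17*sqrt(6) + 3*6
F = 17*2.449490 + 18

59.6413 mm


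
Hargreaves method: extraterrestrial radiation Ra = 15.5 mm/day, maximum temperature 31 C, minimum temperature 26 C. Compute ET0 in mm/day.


Tmean = (Tmax + Tmin)/2 = (31 + 26)/2 = 28.5
ET0 = 0.0023 * 15.5 * (28.5 + 17.8) * sqrt(31 - 26)
ET0 = 0.0023 * 15.5 * 46.3 * 2.236068

3.6908 mm/day


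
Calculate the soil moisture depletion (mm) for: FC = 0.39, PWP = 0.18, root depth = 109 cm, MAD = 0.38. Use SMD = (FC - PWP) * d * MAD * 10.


SMD = (FC - PWP) * d * MAD * 10
SMD = (0.39 - 0.18) * 109 * 0.38 * 10
SMD = 0.2100 * 109 * 0.38 * 10

86.9820 mm


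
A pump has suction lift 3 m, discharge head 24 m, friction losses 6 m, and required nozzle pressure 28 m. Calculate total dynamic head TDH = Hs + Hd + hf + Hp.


TDH = Hs + Hd + hf + Hp = 3 + 24 + 6 + 28 = 61

61 m


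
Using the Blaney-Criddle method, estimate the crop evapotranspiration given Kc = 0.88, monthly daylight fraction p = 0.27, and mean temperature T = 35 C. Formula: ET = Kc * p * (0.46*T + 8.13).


ET = Kc * p * (0.46*T + 8.13)
ET = 0.88 * 0.27 * (0.46*35 + 8.13)
ET = 0.88 * 0.27 * 24.2300

5.7570 mm/day


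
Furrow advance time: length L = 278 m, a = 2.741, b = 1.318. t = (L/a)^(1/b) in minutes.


t = (L/a)^(1/b)
t = (278/2.741)^(1/1.318)
t = 101.422838^(1/1.318)

33.2741 min


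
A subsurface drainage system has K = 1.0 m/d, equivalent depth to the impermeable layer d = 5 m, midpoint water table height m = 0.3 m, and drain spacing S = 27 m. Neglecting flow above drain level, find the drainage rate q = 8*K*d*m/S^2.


q = 8*K*d*m/S^2
q = 8*1.0*5*0.3/27^2
q = 12.0000 / 729

0.0165 m/d


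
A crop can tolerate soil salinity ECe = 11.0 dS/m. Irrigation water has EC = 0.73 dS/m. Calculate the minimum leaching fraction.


LR = ECiw / (5*ECe - ECiw)
LR = 0.73 / (5*11.0 - 0.73)
LR = 0.73 / 54.2700

0.0135


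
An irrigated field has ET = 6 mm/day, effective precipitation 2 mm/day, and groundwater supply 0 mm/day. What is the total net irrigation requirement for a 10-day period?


Daily deficit = ET - Pe - GW = 6 - 2 - 0 = 4 mm/day
NIR = 4 * 10 = 40 mm

40.0000 mm


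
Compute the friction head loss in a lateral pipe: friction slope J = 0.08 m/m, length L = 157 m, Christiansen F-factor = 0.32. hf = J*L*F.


hf = J * L * F = 0.08 * 157 * 0.32 = 4.0192 m

4.0192 m


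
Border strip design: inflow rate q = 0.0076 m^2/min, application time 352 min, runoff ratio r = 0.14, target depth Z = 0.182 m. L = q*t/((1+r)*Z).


L = q*t/((1+r)*Z)
L = 0.0076*352/((1+0.14)*0.182)
L = 2.6752/0.20748

12.8938 m


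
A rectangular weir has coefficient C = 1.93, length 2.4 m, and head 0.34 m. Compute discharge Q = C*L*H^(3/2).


Q = C * L * H^(3/2) = 1.93 * 2.4 * 0.34^1.5 = 1.93 * 2.4 * 0.198252

0.9183 m^3/s


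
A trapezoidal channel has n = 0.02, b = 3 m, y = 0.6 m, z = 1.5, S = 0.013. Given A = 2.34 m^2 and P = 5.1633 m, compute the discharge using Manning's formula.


R = A/P = 2.34/5.1633 = 0.453199
Q = (1/0.02) * 2.34 * 0.453199^(2/3) * 0.013^0.5

7.8708 m^3/s


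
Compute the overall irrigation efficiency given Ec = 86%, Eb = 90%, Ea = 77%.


Ec = 0.86, Eb = 0.9, Ea = 0.77
E = 0.86 * 0.9 * 0.77 * 100 = 59.5980%

59.5980 %


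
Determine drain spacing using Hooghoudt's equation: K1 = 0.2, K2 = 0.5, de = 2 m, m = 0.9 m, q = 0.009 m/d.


S^2 = 8*K2*de*m/q + 4*K1*m^2/q
S^2 = 8*0.5*2*0.9/0.009 + 4*0.2*0.9^2/0.009
S = sqrt(872.0000)

29.5296 m


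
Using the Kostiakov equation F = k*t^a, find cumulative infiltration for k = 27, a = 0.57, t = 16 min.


F = k * t^a = 27 * 16^0.57
F = 27 * 4.856780

131.1331 mm


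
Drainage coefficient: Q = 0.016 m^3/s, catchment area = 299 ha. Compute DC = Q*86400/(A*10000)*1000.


DC = Q * 86400 / (A * 10000) * 1000
DC = 0.016 * 86400 / (299 * 10000) * 1000
DC = 1382400.0000 / 2990000

0.4623 mm/day


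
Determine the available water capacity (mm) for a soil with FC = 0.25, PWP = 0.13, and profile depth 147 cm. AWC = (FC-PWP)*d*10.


AWC = (FC - PWP) * d * 10
AWC = (0.25 - 0.13) * 147 * 10
AWC = 0.1200 * 147 * 10

176.4000 mm


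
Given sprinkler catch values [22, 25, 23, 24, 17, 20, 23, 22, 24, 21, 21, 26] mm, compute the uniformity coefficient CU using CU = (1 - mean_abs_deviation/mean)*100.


mean = 22.333333 mm
MAD = 1.833333 mm
CU = (1 - 1.833333/22.333333)*100

91.7910 %


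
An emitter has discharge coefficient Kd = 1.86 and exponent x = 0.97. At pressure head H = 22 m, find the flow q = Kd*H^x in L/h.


q = Kd * H^x = 1.86 * 22^0.97 = 1.86 * 20.051645

37.2961 L/h


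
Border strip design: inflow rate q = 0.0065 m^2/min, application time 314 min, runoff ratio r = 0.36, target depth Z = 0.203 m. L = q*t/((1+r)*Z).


L = q*t/((1+r)*Z)
L = 0.0065*314/((1+0.36)*0.203)
L = 2.041/0.27608

7.3928 m


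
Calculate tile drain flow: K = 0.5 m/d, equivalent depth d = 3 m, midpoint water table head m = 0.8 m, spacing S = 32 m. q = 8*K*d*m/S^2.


q = 8*K*d*m/S^2
q = 8*0.5*3*0.8/32^2
q = 9.6000 / 1024

0.0094 m/d


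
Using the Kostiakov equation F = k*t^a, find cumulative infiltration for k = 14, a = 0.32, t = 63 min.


F = k * t^a = 14 * 63^0.32
F = 14 * 3.765208

52.7129 mm


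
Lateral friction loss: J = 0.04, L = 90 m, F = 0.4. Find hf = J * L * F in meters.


hf = J * L * F = 0.04 * 90 * 0.4 = 1.4400 m

1.4400 m


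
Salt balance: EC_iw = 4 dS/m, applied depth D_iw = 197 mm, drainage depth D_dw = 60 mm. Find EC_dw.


EC_dw = EC_iw * D_iw / D_dw
EC_dw = 4 * 197 / 60
EC_dw = 788 / 60

13.1333 dS/m


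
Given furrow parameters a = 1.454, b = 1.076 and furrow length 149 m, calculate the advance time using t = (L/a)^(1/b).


t = (L/a)^(1/b)
t = (149/1.454)^(1/1.076)
t = 102.475928^(1/1.076)

73.8937 min


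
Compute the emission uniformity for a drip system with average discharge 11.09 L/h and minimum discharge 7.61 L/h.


EU = (q_min/q_avg)*100 = (7.61/11.09)*100 = 68.6204%

68.6204 %


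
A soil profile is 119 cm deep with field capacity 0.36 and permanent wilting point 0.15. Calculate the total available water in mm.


AWC = (FC - PWP) * d * 10
AWC = (0.36 - 0.15) * 119 * 10
AWC = 0.2100 * 119 * 10

249.9000 mm


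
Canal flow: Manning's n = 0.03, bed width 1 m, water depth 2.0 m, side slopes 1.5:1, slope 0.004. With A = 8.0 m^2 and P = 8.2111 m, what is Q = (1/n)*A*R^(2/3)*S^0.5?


R = A/P = 8.0/8.2111 = 0.974291
Q = (1/0.03) * 8.0 * 0.974291^(2/3) * 0.004^0.5

16.5752 m^3/s


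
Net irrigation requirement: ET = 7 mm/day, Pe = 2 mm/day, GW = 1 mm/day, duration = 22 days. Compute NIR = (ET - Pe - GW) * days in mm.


Daily deficit = ET - Pe - GW = 7 - 2 - 1 = 4 mm/day
NIR = 4 * 22 = 88 mm

88.0000 mm


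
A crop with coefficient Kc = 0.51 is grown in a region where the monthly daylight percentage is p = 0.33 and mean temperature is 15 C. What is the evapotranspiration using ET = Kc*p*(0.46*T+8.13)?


ET = Kc * p * (0.46*T + 8.13)
ET = 0.51 * 0.33 * (0.46*15 + 8.13)
ET = 0.51 * 0.33 * 15.0300

2.5295 mm/day


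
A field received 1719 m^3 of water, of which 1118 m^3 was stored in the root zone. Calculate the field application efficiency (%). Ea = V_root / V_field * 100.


Ea = V_root / V_field * 100 = 1118 / 1719 * 100 = 65.0378%

65.0378 %


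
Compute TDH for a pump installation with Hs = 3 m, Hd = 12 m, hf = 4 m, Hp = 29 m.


TDH = Hs + Hd + hf + Hp = 3 + 12 + 4 + 29 = 48

48 m


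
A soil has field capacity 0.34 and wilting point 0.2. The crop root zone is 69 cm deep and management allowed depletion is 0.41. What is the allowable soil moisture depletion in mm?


SMD = (FC - PWP) * d * MAD * 10
SMD = (0.34 - 0.2) * 69 * 0.41 * 10
SMD = 0.1400 * 69 * 0.41 * 10

39.6060 mm


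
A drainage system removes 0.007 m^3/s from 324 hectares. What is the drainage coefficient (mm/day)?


DC = Q * 86400 / (A * 10000) * 1000
DC = 0.007 * 86400 / (324 * 10000) * 1000
DC = 604800.0000 / 3240000

0.1867 mm/day


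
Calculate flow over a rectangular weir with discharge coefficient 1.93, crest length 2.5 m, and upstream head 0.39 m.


Q = C * L * H^(3/2) = 1.93 * 2.5 * 0.39^1.5 = 1.93 * 2.5 * 0.243555

1.1752 m^3/s


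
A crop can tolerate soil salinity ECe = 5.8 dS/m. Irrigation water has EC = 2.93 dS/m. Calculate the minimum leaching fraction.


LR = ECiw / (5*ECe - ECiw)
LR = 2.93 / (5*5.8 - 2.93)
LR = 2.93 / 26.0700

0.1124


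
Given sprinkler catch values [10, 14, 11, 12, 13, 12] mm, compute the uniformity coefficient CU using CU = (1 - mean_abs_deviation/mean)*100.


mean = 12.000000 mm
MAD = 1.000000 mm
CU = (1 - 1.000000/12.000000)*100

91.6667 %


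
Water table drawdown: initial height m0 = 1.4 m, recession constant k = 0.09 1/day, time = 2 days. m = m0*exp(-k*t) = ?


m = m0 * exp(-k*t)
m = 1.4 * exp(-0.09 * 2)
m = 1.4 * exp(-0.1800)

1.1694 m


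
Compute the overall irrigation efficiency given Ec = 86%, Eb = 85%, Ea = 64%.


Ec = 0.86, Eb = 0.85, Ea = 0.64
E = 0.86 * 0.85 * 0.64 * 100 = 46.7840%

46.7840 %


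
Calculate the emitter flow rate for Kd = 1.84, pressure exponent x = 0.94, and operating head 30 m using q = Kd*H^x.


q = Kd * H^x = 1.84 * 30^0.94 = 1.84 * 24.462114

45.0103 L/h


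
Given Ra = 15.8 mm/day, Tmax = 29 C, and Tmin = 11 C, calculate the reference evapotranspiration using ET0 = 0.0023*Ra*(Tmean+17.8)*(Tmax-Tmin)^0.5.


Tmean = (Tmax + Tmin)/2 = (29 + 11)/2 = 20.0
ET0 = 0.0023 * 15.8 * (20.0 + 17.8) * sqrt(29 - 11)
ET0 = 0.0023 * 15.8 * 37.8 * 4.242641

5.8279 mm/day


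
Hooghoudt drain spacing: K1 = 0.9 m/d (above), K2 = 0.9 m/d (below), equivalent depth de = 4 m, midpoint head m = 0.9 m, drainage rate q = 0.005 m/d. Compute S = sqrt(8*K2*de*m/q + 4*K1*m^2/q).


S^2 = 8*K2*de*m/q + 4*K1*m^2/q
S^2 = 8*0.9*4*0.9/0.005 + 4*0.9*0.9^2/0.005
S = sqrt(5767.2000)

75.9421 m


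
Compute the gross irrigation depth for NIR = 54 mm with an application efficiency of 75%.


Ea = 75% = 0.75
GID = NIR / Ea = 54 / 0.75 = 72.0000 mm

72.0000 mm


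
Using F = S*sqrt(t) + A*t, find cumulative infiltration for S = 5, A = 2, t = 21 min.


F = S*sqrt(t) + A*t
F = 5*sqrt(21) + 2*21
F = 5*4.582576 + 42

64.9129 mm


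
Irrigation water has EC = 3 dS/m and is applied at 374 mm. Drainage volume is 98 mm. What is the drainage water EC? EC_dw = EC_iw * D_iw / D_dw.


EC_dw = EC_iw * D_iw / D_dw
EC_dw = 3 * 374 / 98
EC_dw = 1122 / 98

11.4490 dS/m


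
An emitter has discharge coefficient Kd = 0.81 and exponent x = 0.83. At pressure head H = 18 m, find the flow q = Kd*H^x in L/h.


q = Kd * H^x = 0.81 * 18^0.83 = 0.81 * 11.012253

8.9199 L/h


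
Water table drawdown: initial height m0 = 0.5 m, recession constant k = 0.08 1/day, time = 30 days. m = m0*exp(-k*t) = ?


m = m0 * exp(-k*t)
m = 0.5 * exp(-0.08 * 30)
m = 0.5 * exp(-2.4000)

0.0454 m


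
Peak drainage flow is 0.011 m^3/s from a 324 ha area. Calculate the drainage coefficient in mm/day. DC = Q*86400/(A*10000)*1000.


DC = Q * 86400 / (A * 10000) * 1000
DC = 0.011 * 86400 / (324 * 10000) * 1000
DC = 950400.0000 / 3240000

0.2933 mm/day


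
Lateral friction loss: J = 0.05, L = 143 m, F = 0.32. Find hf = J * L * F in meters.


hf = J * L * F = 0.05 * 143 * 0.32 = 2.2880 m

2.2880 m


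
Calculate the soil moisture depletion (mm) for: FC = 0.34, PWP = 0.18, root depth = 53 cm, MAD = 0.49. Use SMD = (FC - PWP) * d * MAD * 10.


SMD = (FC - PWP) * d * MAD * 10
SMD = (0.34 - 0.18) * 53 * 0.49 * 10
SMD = 0.1600 * 53 * 0.49 * 10

41.5520 mm


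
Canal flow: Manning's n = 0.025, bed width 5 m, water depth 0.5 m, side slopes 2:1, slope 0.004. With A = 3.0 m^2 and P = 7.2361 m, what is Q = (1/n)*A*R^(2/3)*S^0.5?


R = A/P = 3.0/7.2361 = 0.414588
Q = (1/0.025) * 3.0 * 0.414588^(2/3) * 0.004^0.5

4.2198 m^3/s


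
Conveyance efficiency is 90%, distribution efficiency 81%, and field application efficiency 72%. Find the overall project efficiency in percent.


Ec = 0.9, Eb = 0.81, Ea = 0.72
E = 0.9 * 0.81 * 0.72 * 100 = 52.4880%

52.4880 %


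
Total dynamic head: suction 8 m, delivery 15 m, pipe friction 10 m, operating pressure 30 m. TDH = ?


TDH = Hs + Hd + hf + Hp = 8 + 15 + 10 + 30 = 63

63 m


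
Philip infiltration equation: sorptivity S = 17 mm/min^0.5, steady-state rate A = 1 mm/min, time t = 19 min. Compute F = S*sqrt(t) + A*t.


F = S*sqrt(t) + A*t
F = 17*sqrt(19) + 1*19
F = 17*4.358899 + 19

93.1013 mm


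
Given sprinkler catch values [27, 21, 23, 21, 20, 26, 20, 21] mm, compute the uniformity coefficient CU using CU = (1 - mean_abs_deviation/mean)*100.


mean = 22.375000 mm
MAD = 2.218750 mm
CU = (1 - 2.218750/22.375000)*100

90.0838 %


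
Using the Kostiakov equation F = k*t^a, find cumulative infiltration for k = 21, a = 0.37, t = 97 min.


F = k * t^a = 21 * 97^0.37
F = 21 * 5.433824

114.1103 mm


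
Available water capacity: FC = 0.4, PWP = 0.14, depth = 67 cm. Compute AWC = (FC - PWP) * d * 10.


AWC = (FC - PWP) * d * 10
AWC = (0.4 - 0.14) * 67 * 10
AWC = 0.2600 * 67 * 10

174.2000 mm


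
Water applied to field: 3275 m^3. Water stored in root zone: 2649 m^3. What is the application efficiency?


Ea = V_root / V_field * 100 = 2649 / 3275 * 100 = 80.8855%

80.8855 %


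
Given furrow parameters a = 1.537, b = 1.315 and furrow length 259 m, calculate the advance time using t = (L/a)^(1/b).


t = (L/a)^(1/b)
t = (259/1.537)^(1/1.315)
t = 168.510085^(1/1.315)

49.3460 min


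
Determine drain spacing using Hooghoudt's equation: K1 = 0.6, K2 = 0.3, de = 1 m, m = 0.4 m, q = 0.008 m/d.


S^2 = 8*K2*de*m/q + 4*K1*m^2/q
S^2 = 8*0.3*1*0.4/0.008 + 4*0.6*0.4^2/0.008
S = sqrt(168.0000)

12.9615 m


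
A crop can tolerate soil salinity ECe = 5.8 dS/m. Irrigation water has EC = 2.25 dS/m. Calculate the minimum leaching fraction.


LR = ECiw / (5*ECe - ECiw)
LR = 2.25 / (5*5.8 - 2.25)
LR = 2.25 / 26.7500

0.0841


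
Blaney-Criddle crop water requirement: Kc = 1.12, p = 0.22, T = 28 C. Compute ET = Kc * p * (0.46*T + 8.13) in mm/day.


ET = Kc * p * (0.46*T + 8.13)
ET = 1.12 * 0.22 * (0.46*28 + 8.13)
ET = 1.12 * 0.22 * 21.0100

5.1769 mm/day


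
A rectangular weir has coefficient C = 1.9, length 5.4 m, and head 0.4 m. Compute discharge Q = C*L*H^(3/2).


Q = C * L * H^(3/2) = 1.9 * 5.4 * 0.4^1.5 = 1.9 * 5.4 * 0.252982

2.5956 m^3/s


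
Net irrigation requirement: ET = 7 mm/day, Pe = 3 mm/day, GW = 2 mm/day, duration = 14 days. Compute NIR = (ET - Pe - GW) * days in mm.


Daily deficit = ET - Pe - GW = 7 - 3 - 2 = 2 mm/day
NIR = 2 * 14 = 28 mm

28.0000 mm


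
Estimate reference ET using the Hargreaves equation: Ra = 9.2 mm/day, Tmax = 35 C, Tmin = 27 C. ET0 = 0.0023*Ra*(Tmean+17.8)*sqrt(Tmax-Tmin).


Tmean = (Tmax + Tmin)/2 = (35 + 27)/2 = 31.0
ET0 = 0.0023 * 9.2 * (31.0 + 17.8) * sqrt(35 - 27)
ET0 = 0.0023 * 9.2 * 48.8 * 2.828427

2.9207 mm/day


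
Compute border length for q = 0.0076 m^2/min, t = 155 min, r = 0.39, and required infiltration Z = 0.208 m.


L = q*t/((1+r)*Z)
L = 0.0076*155/((1+0.39)*0.208)
L = 1.178/0.28912

4.0744 m


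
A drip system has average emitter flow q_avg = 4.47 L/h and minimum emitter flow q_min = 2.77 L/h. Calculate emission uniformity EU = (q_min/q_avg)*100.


EU = (q_min/q_avg)*100 = (2.77/4.47)*100 = 61.9687%

61.9687 %


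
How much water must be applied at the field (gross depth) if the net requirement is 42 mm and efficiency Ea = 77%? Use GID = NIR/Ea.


Ea = 77% = 0.77
GID = NIR / Ea = 42 / 0.77 = 54.5455 mm

54.5455 mm


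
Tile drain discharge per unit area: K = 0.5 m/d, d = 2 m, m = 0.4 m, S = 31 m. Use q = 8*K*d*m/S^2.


q = 8*K*d*m/S^2
q = 8*0.5*2*0.4/31^2
q = 3.2000 / 961

0.0033 m/d


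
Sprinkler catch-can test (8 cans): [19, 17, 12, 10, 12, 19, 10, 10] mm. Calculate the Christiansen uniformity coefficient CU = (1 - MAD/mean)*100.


mean = 13.625000 mm
MAD = 3.531250 mm
CU = (1 - 3.531250/13.625000)*100

74.0826 %


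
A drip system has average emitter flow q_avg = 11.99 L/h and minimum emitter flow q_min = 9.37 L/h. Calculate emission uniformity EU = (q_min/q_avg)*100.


EU = (q_min/q_avg)*100 = (9.37/11.99)*100 = 78.1485%

78.1485 %


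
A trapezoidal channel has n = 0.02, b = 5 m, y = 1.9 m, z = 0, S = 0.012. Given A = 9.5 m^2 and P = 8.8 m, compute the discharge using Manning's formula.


R = A/P = 9.5/8.8 = 1.079545
Q = (1/0.02) * 9.5 * 1.079545^(2/3) * 0.012^0.5

54.7576 m^3/s


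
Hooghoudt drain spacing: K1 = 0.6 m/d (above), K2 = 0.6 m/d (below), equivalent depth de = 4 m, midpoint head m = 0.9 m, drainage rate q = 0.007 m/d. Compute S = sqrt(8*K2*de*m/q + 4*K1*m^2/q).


S^2 = 8*K2*de*m/q + 4*K1*m^2/q
S^2 = 8*0.6*4*0.9/0.007 + 4*0.6*0.9^2/0.007
S = sqrt(2746.2857)

52.4050 m


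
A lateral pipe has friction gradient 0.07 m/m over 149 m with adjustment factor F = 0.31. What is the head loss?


hf = J * L * F = 0.07 * 149 * 0.31 = 3.2333 m

3.2333 m


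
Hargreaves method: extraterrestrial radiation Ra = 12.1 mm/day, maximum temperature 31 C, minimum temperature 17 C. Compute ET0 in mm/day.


Tmean = (Tmax + Tmin)/2 = (31 + 17)/2 = 24.0
ET0 = 0.0023 * 12.1 * (24.0 + 17.8) * sqrt(31 - 17)
ET0 = 0.0023 * 12.1 * 41.8 * 3.741657

4.3526 mm/day


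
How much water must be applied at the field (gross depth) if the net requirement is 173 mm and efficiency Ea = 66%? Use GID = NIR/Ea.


Ea = 66% = 0.66
GID = NIR / Ea = 173 / 0.66 = 262.1212 mm

262.1212 mm


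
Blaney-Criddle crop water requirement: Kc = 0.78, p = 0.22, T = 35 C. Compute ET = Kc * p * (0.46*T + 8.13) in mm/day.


ET = Kc * p * (0.46*T + 8.13)
ET = 0.78 * 0.22 * (0.46*35 + 8.13)
ET = 0.78 * 0.22 * 24.2300

4.1579 mm/day


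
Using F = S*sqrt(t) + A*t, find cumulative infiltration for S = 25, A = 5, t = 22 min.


F = S*sqrt(t) + A*t
F = 25*sqrt(22) + 5*22
F = 25*4.690416 + 110

227.2604 mm


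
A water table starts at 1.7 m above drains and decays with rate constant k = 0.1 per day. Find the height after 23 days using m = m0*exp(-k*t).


m = m0 * exp(-k*t)
m = 1.7 * exp(-0.1 * 23)
m = 1.7 * exp(-2.3000)

0.1704 m


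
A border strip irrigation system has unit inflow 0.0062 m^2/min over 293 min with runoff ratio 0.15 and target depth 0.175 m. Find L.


L = q*t/((1+r)*Z)
L = 0.0062*293/((1+0.15)*0.175)
L = 1.8166/0.20125

9.0266 m


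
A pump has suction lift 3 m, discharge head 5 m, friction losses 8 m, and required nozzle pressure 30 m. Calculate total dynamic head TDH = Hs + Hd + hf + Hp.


TDH = Hs + Hd + hf + Hp = 3 + 5 + 8 + 30 = 46

46 m


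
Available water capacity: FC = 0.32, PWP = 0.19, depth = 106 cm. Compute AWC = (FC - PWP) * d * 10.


AWC = (FC - PWP) * d * 10
AWC = (0.32 - 0.19) * 106 * 10
AWC = 0.1300 * 106 * 10

137.8000 mm


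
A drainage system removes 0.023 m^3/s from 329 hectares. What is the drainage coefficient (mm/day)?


DC = Q * 86400 / (A * 10000) * 1000
DC = 0.023 * 86400 / (329 * 10000) * 1000
DC = 1987200.0000 / 3290000

0.6040 mm/day


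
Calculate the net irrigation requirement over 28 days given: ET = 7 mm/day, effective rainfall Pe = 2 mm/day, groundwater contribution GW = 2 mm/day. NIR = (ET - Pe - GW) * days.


Daily deficit = ET - Pe - GW = 7 - 2 - 2 = 3 mm/day
NIR = 3 * 28 = 84 mm

84.0000 mm


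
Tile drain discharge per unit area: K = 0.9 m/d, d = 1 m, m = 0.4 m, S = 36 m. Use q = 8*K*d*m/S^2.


q = 8*K*d*m/S^2
q = 8*0.9*1*0.4/36^2
q = 2.8800 / 1296

0.0022 m/d


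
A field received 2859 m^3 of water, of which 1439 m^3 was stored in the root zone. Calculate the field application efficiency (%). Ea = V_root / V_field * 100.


Ea = V_root / V_field * 100 = 1439 / 2859 * 100 = 50.3323%

50.3323 %


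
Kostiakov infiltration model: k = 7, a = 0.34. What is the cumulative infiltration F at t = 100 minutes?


F = k * t^a = 7 * 100^0.34
F = 7 * 4.786301

33.5041 mm


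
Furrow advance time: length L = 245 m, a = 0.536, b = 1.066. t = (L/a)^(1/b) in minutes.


t = (L/a)^(1/b)
t = (245/0.536)^(1/1.066)
t = 457.089552^(1/1.066)

312.8317 min


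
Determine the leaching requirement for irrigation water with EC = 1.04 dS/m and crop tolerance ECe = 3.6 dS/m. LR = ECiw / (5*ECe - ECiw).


LR = ECiw / (5*ECe - ECiw)
LR = 1.04 / (5*3.6 - 1.04)
LR = 1.04 / 16.9600

0.0613


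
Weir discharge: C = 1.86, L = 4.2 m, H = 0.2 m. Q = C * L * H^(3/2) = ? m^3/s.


Q = C * L * H^(3/2) = 1.86 * 4.2 * 0.2^1.5 = 1.86 * 4.2 * 0.089443

0.6987 m^3/s


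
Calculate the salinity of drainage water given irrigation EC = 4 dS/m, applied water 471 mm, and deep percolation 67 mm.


EC_dw = EC_iw * D_iw / D_dw
EC_dw = 4 * 471 / 67
EC_dw = 1884 / 67

28.1194 dS/m


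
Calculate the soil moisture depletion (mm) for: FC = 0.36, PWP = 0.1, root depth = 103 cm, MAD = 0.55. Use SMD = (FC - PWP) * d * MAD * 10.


SMD = (FC - PWP) * d * MAD * 10
SMD = (0.36 - 0.1) * 103 * 0.55 * 10
SMD = 0.2600 * 103 * 0.55 * 10

147.2900 mm


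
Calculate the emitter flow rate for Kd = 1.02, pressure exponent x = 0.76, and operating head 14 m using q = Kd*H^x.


q = Kd * H^x = 1.02 * 14^0.76 = 1.02 * 7.431172

7.5798 L/h


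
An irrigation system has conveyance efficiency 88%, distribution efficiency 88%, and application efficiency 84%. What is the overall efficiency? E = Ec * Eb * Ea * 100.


Ec = 0.88, Eb = 0.88, Ea = 0.84
E = 0.88 * 0.88 * 0.84 * 100 = 65.0496%

65.0496 %


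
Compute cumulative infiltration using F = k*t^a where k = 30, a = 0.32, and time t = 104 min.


F = k * t^a = 30 * 104^0.32
F = 30 * 4.420289

132.6087 mm


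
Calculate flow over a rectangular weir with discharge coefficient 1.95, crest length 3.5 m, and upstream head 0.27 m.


Q = C * L * H^(3/2) = 1.95 * 3.5 * 0.27^1.5 = 1.95 * 3.5 * 0.140296

0.9575 m^3/s


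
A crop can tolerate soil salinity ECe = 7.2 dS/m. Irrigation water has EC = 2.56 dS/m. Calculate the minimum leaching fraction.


LR = ECiw / (5*ECe - ECiw)
LR = 2.56 / (5*7.2 - 2.56)
LR = 2.56 / 33.4400

0.0766


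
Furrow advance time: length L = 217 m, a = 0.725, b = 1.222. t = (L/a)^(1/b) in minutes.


t = (L/a)^(1/b)
t = (217/0.725)^(1/1.222)
t = 299.310345^(1/1.222)

106.2395 min
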